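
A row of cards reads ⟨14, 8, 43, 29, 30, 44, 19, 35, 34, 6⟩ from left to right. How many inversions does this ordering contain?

21 inversions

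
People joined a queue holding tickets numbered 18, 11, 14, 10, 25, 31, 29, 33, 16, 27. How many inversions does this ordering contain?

Inversions: 14

Count, for each position, how many later elements it exceeds:
18: 4
11: 1
14: 1
10: 0
25: 1
31: 3
29: 2
33: 2
16: 0
27: 0
Sum: 4 + 1 + 1 + 0 + 1 + 3 + 2 + 2 + 0 + 0 = 14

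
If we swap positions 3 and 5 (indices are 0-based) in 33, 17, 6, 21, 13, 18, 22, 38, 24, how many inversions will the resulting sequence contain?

11

Positions 3 and 5 hold 21 and 18; after swapping, the array is [33, 17, 6, 18, 13, 21, 22, 38, 24].
Count, for each position, how many later elements it exceeds:
33 → 17, 6, 18, 13, 21, 22, 24 → 7
17 → 6, 13 → 2
6 → none → 0
18 → 13 → 1
13 → none → 0
21 → none → 0
22 → none → 0
38 → 24 → 1
24 → none → 0
Sum: 7 + 2 + 0 + 1 + 0 + 0 + 0 + 1 + 0 = 11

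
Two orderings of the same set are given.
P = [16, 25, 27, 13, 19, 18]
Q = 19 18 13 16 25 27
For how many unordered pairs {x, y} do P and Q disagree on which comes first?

Assign each item its position (1..6) in the first ordering, then rewrite the second ordering as that position sequence:
positions: 16→1, 25→2, 27→3, 13→4, 19→5, 18→6
second ordering as positions: [5, 6, 4, 1, 2, 3]
Discordant pairs = inversions in this position sequence.
5: 4, 1, 2, 3 → 4
6: 4, 1, 2, 3 → 4
4: 1, 2, 3 → 3
1: 0
2: 0
3: 0
Total: 4 + 4 + 3 + 0 + 0 + 0 = 11

11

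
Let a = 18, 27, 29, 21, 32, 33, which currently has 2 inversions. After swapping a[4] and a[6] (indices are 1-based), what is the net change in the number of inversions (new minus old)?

+3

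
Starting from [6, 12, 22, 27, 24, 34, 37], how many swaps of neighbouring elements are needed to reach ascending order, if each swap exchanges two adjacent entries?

Swaps: 1

The minimum number of adjacent swaps to sort an array equals its inversion count, since every such swap removes exactly one inversion.
Count inversions — for each element, later elements that are smaller:
6: none → 0
12: none → 0
22: none → 0
27: 24 → 1
24: none → 0
34: none → 0
37: none → 0
Total inversions: 0 + 0 + 0 + 1 + 0 + 0 + 0 = 1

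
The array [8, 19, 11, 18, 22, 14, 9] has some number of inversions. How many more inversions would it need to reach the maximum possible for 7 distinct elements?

11 inversions short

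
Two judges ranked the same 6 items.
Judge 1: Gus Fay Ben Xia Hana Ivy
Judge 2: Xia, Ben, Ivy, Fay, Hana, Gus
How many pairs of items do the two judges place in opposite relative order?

10 discordant pairs

Assign each item its position (1..6) in the first ordering, then rewrite the second ordering as that position sequence:
positions: Gus→1, Fay→2, Ben→3, Xia→4, Hana→5, Ivy→6
second ordering as positions: [4, 3, 6, 2, 5, 1]
Discordant pairs = inversions in this position sequence.
4: 3, 2, 1 → 3
3: 2, 1 → 2
6: 2, 5, 1 → 3
2: 1 → 1
5: 1 → 1
1: 0
Total: 3 + 2 + 3 + 1 + 1 + 0 = 10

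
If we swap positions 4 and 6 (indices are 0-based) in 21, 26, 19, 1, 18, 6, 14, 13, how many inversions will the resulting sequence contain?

20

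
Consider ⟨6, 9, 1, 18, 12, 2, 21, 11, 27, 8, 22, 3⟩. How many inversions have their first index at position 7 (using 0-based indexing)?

2 such elements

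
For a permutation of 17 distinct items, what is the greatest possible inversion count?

The maximum occurs when the array is in strictly decreasing order: every one of the C(17, 2) pairs is inverted.
C(17, 2) = 17·16/2 = 136

There are 136 inversions.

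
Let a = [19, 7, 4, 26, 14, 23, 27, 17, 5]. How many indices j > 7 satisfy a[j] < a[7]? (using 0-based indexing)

The element at index 7 is 17.
Elements after it: 5
Those smaller than 17: 5

1 such element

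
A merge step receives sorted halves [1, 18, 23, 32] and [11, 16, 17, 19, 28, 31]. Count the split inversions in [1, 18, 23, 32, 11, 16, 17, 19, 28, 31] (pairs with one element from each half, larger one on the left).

13

For each element r of the right run, count left-run elements greater than r:
r = 11: 18, 23, 32 → 3
r = 16: 18, 23, 32 → 3
r = 17: 18, 23, 32 → 3
r = 19: 23, 32 → 2
r = 28: 32 → 1
r = 31: 32 → 1
Cross-inversions: 3 + 3 + 3 + 2 + 1 + 1 = 13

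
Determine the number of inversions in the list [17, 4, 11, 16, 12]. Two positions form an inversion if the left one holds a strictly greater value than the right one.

Out-of-order index pairs (0-indexed):
(0,1): 17 > 4
(0,2): 17 > 11
(0,3): 17 > 16
(0,4): 17 > 12
(3,4): 16 > 12
That's 5 pairs.

Inversions: 5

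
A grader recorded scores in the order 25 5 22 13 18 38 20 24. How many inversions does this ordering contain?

11 inversions

Sweep left to right; for each value list the smaller values that follow it:
25 → 5, 22, 13, 18, 20, 24 → 6
5 → none → 0
22 → 13, 18, 20 → 3
13 → none → 0
18 → none → 0
38 → 20, 24 → 2
20 → none → 0
24 → none → 0
Sum: 6 + 0 + 3 + 0 + 0 + 2 + 0 + 0 = 11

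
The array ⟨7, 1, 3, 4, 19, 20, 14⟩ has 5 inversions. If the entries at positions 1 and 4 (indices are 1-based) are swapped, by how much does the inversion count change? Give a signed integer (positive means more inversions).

Positions 1 and 4 hold 7 and 4; after swapping, the array is [4, 1, 3, 7, 19, 20, 14].
Sweep left to right; for each value list the smaller values that follow it:
4 → 1, 3 → 2
1 → none → 0
3 → none → 0
7 → none → 0
19 → 14 → 1
20 → 14 → 1
14 → none → 0
Sum: 2 + 0 + 0 + 0 + 1 + 1 + 0 = 4
Change: 4 − 5 = -1

-1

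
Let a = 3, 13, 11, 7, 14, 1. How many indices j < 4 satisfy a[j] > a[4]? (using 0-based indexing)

0 such elements

The element at index 4 is 14.
Elements before it: 3, 13, 11, 7
None of them are larger than 14.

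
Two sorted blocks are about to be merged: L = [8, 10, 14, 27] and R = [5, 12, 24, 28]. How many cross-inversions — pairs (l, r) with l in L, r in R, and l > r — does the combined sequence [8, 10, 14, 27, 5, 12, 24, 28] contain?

Take each right-half value and tally the left-half values above it:
r = 5: 8, 10, 14, 27 → 4
r = 12: 14, 27 → 2
r = 24: 27 → 1
r = 28: none → 0
Cross-inversions: 4 + 2 + 1 + 0 = 7

7 split inversions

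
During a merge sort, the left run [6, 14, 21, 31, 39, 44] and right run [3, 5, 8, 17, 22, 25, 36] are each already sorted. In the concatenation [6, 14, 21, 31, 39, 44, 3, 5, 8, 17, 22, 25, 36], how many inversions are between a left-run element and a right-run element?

Take each right-half value and tally the left-half values above it:
r = 3: 6, 14, 21, 31, 39, 44 → 6
r = 5: 6, 14, 21, 31, 39, 44 → 6
r = 8: 14, 21, 31, 39, 44 → 5
r = 17: 21, 31, 39, 44 → 4
r = 22: 31, 39, 44 → 3
r = 25: 31, 39, 44 → 3
r = 36: 39, 44 → 2
Cross-inversions: 6 + 6 + 5 + 4 + 3 + 3 + 2 = 29

29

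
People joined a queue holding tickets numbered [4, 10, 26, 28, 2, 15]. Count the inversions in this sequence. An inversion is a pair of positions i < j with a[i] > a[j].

Sweep left to right; for each value list the smaller values that follow it:
4 → 2 → 1
10 → 2 → 1
26 → 2, 15 → 2
28 → 2, 15 → 2
2 → none → 0
15 → none → 0
Sum: 1 + 1 + 2 + 2 + 0 + 0 = 6

6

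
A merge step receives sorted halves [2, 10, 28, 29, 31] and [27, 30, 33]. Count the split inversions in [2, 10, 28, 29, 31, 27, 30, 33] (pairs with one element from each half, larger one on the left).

There are 4 cross-inversions.

For each element r of the right run, count left-run elements greater than r:
r = 27: 28, 29, 31 → 3
r = 30: 31 → 1
r = 33: none → 0
Cross-inversions: 3 + 1 + 0 = 4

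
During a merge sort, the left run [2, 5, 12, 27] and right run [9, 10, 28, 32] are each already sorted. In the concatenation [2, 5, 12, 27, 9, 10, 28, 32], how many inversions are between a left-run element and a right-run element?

Count, for every r in R, how many entries of L exceed r:
r = 9: 12, 27 → 2
r = 10: 12, 27 → 2
r = 28: none → 0
r = 32: none → 0
Cross-inversions: 2 + 2 + 0 + 0 = 4

4 split inversions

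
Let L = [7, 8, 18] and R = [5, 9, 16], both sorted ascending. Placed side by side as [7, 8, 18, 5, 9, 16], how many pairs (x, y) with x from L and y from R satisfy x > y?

For each element r of the right run, count left-run elements greater than r:
r = 5: 7, 8, 18 → 3
r = 9: 18 → 1
r = 16: 18 → 1
Cross-inversions: 3 + 1 + 1 = 5

5 split inversions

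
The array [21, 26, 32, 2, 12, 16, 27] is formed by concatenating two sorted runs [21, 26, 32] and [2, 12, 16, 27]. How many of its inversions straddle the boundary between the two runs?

Count, for every r in R, how many entries of L exceed r:
r = 2: 21, 26, 32 → 3
r = 12: 21, 26, 32 → 3
r = 16: 21, 26, 32 → 3
r = 27: 32 → 1
Cross-inversions: 3 + 3 + 3 + 1 = 10

10 cross-inversions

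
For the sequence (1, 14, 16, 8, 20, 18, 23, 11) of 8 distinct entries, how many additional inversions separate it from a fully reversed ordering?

20

Maximum inversions for 8 distinct elements is C(8, 2) = 8·7/2 = 28.
Current inversions — for each element, count later smaller elements:
1: 0
14: 2
16: 2
8: 0
20: 2
18: 1
23: 1
11: 0
Current total: 0 + 2 + 2 + 0 + 2 + 1 + 1 + 0 = 8
Shortfall: 28 − 8 = 20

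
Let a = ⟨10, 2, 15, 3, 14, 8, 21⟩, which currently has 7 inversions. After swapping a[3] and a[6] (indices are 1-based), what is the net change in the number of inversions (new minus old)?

-3

Positions 3 and 6 hold 15 and 8; after swapping, the array is [10, 2, 8, 3, 14, 15, 21].
Element-by-element contributions:
10: 3
2: 0
8: 1
3: 0
14: 0
15: 0
21: 0
Sum: 3 + 0 + 1 + 0 + 0 + 0 + 0 = 4
Change: 4 − 7 = -3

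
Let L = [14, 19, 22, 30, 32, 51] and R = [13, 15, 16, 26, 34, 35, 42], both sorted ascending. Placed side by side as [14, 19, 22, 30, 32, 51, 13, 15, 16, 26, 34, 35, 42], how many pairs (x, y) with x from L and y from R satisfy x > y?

22

Take each right-half value and tally the left-half values above it:
r = 13: 14, 19, 22, 30, 32, 51 → 6
r = 15: 19, 22, 30, 32, 51 → 5
r = 16: 19, 22, 30, 32, 51 → 5
r = 26: 30, 32, 51 → 3
r = 34: 51 → 1
r = 35: 51 → 1
r = 42: 51 → 1
Cross-inversions: 6 + 5 + 5 + 3 + 1 + 1 + 1 = 22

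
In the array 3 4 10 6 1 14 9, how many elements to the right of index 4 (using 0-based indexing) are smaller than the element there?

0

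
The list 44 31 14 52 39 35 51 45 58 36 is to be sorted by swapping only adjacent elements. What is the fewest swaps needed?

Minimum adjacent swaps = number of inversions (each swap of adjacent out-of-order elements removes one inversion and no swap can remove more).
Count inversions — for each element, later elements that are smaller:
44: 31, 14, 39, 35, 36 → 5
31: 14 → 1
14: none → 0
52: 39, 35, 51, 45, 36 → 5
39: 35, 36 → 2
35: none → 0
51: 45, 36 → 2
45: 36 → 1
58: 36 → 1
36: none → 0
Total inversions: 5 + 1 + 0 + 5 + 2 + 0 + 2 + 1 + 1 + 0 = 17

17 swaps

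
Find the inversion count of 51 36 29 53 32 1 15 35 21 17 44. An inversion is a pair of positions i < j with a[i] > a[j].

Element-by-element contributions:
51: 9
36: 7
29: 4
53: 7
32: 4
1: 0
15: 0
35: 2
21: 1
17: 0
44: 0
Sum: 9 + 7 + 4 + 7 + 4 + 0 + 0 + 2 + 1 + 0 + 0 = 34

34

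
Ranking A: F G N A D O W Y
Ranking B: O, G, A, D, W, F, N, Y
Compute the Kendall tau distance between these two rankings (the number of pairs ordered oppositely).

12

Assign each item its position (1..8) in the first ordering, then rewrite the second ordering as that position sequence:
positions: F→1, G→2, N→3, A→4, D→5, O→6, W→7, Y→8
second ordering as positions: [6, 2, 4, 5, 7, 1, 3, 8]
Discordant pairs = inversions in this position sequence.
6: 2, 4, 5, 1, 3 → 5
2: 1 → 1
4: 1, 3 → 2
5: 1, 3 → 2
7: 1, 3 → 2
1: 0
3: 0
8: 0
Total: 5 + 1 + 2 + 2 + 2 + 0 + 0 + 0 = 12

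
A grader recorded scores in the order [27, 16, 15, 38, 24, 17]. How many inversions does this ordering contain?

Inversion pairs (indices are 0-based):
(0,1): 27 > 16
(0,2): 27 > 15
(0,4): 27 > 24
(0,5): 27 > 17
(1,2): 16 > 15
(3,4): 38 > 24
(3,5): 38 > 17
(4,5): 24 > 17
That's 8 pairs.

There are 8 inversions.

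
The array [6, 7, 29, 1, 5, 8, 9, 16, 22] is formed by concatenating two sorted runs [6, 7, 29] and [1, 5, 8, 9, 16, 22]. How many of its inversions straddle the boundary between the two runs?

Count, for every r in R, how many entries of L exceed r:
r = 1: 6, 7, 29 → 3
r = 5: 6, 7, 29 → 3
r = 8: 29 → 1
r = 9: 29 → 1
r = 16: 29 → 1
r = 22: 29 → 1
Cross-inversions: 3 + 3 + 1 + 1 + 1 + 1 = 10

10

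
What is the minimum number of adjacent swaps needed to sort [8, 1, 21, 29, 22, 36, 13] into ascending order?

6 swaps

Minimum adjacent swaps = number of inversions (each swap of adjacent out-of-order elements removes one inversion and no swap can remove more).
Count inversions — for each element, later elements that are smaller:
8: 1 → 1
1: none → 0
21: 13 → 1
29: 22, 13 → 2
22: 13 → 1
36: 13 → 1
13: none → 0
Total inversions: 1 + 0 + 1 + 2 + 1 + 1 + 0 = 6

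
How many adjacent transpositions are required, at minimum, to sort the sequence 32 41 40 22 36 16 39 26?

Minimum adjacent swaps = number of inversions (each swap of adjacent out-of-order elements removes one inversion and no swap can remove more).
Count inversions — for each element, later elements that are smaller:
32: 22, 16, 26 → 3
41: 40, 22, 36, 16, 39, 26 → 6
40: 22, 36, 16, 39, 26 → 5
22: 16 → 1
36: 16, 26 → 2
16: none → 0
39: 26 → 1
26: none → 0
Total inversions: 3 + 6 + 5 + 1 + 2 + 0 + 1 + 0 = 18

18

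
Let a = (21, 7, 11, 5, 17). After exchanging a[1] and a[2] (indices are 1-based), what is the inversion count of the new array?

Positions 1 and 2 hold 21 and 7; after swapping, the array is [7, 21, 11, 5, 17].
Element-by-element contributions:
7: 1
21: 3
11: 1
5: 0
17: 0
Sum: 1 + 3 + 1 + 0 + 0 = 5

5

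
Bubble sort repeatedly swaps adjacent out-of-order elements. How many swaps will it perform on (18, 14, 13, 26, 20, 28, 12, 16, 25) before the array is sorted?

16

Minimum adjacent swaps = number of inversions (each swap of adjacent out-of-order elements removes one inversion and no swap can remove more).
Count inversions — for each element, later elements that are smaller:
18: 14, 13, 12, 16 → 4
14: 13, 12 → 2
13: 12 → 1
26: 20, 12, 16, 25 → 4
20: 12, 16 → 2
28: 12, 16, 25 → 3
12: none → 0
16: none → 0
25: none → 0
Total inversions: 4 + 2 + 1 + 4 + 2 + 3 + 0 + 0 + 0 = 16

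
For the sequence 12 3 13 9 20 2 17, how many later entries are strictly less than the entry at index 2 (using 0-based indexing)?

2

The element at index 2 is 13.
Elements after it: 9, 20, 2, 17
Those smaller than 13: 9, 2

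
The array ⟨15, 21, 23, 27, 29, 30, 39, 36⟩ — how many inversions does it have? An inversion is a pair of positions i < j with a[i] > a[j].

1

Sweep left to right; for each value list the smaller values that follow it:
15: 0
21: 0
23: 0
27: 0
29: 0
30: 0
39: 1
36: 0
Sum: 0 + 0 + 0 + 0 + 0 + 0 + 1 + 0 = 1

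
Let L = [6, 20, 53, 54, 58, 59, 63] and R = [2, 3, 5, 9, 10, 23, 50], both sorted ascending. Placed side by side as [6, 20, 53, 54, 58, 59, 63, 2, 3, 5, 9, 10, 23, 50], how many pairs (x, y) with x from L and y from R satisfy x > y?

43 cross-inversions

Take each right-half value and tally the left-half values above it:
r = 2: 6, 20, 53, 54, 58, 59, 63 → 7
r = 3: 6, 20, 53, 54, 58, 59, 63 → 7
r = 5: 6, 20, 53, 54, 58, 59, 63 → 7
r = 9: 20, 53, 54, 58, 59, 63 → 6
r = 10: 20, 53, 54, 58, 59, 63 → 6
r = 23: 53, 54, 58, 59, 63 → 5
r = 50: 53, 54, 58, 59, 63 → 5
Cross-inversions: 7 + 7 + 7 + 6 + 6 + 5 + 5 = 43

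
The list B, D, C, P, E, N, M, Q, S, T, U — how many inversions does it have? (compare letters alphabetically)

5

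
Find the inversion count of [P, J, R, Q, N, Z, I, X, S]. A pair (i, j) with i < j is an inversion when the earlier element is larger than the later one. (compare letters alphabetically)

There are 14 inversions.

Count, for each position, how many later elements it exceeds:
P: 3
J: 1
R: 3
Q: 2
N: 1
Z: 3
I: 0
X: 1
S: 0
Sum: 3 + 1 + 3 + 2 + 1 + 3 + 0 + 1 + 0 = 14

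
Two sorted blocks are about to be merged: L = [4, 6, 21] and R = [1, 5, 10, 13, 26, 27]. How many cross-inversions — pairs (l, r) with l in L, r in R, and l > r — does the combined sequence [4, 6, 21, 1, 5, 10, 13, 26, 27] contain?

Count, for every r in R, how many entries of L exceed r:
r = 1: 4, 6, 21 → 3
r = 5: 6, 21 → 2
r = 10: 21 → 1
r = 13: 21 → 1
r = 26: none → 0
r = 27: none → 0
Cross-inversions: 3 + 2 + 1 + 1 + 0 + 0 = 7

7 cross-inversions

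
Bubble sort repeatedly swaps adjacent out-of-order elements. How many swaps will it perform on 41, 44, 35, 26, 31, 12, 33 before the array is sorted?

16 adjacent swaps

The minimum number of adjacent swaps to sort an array equals its inversion count, since every such swap removes exactly one inversion.
Count inversions — for each element, later elements that are smaller:
41: 35, 26, 31, 12, 33 → 5
44: 35, 26, 31, 12, 33 → 5
35: 26, 31, 12, 33 → 4
26: 12 → 1
31: 12 → 1
12: none → 0
33: none → 0
Total inversions: 5 + 5 + 4 + 1 + 1 + 0 + 0 = 16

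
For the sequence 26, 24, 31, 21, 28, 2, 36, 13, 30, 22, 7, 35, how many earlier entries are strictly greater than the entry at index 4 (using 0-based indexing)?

1

The element at index 4 is 28.
Elements before it: 26, 24, 31, 21
Those larger than 28: 31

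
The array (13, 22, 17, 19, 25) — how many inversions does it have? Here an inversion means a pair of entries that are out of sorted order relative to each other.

2

Sweep left to right; for each value list the smaller values that follow it:
13: 0
22: 2
17: 0
19: 0
25: 0
Sum: 0 + 2 + 0 + 0 + 0 = 2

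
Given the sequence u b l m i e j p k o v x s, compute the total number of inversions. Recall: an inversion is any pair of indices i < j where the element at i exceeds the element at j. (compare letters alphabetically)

23 inversions

Count, for each position, how many later elements it exceeds:
u → b, l, m, i, e, j, p, k, o, s → 10
b → none → 0
l → i, e, j, k → 4
m → i, e, j, k → 4
i → e → 1
e → none → 0
j → none → 0
p → k, o → 2
k → none → 0
o → none → 0
v → s → 1
x → s → 1
s → none → 0
Sum: 10 + 0 + 4 + 4 + 1 + 0 + 0 + 2 + 0 + 0 + 1 + 1 + 0 = 23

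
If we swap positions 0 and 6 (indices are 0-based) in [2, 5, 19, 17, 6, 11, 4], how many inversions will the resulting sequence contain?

11

Positions 0 and 6 hold 2 and 4; after swapping, the array is [4, 5, 19, 17, 6, 11, 2].
Count, for each position, how many later elements it exceeds:
4 → 2 → 1
5 → 2 → 1
19 → 17, 6, 11, 2 → 4
17 → 6, 11, 2 → 3
6 → 2 → 1
11 → 2 → 1
2 → none → 0
Sum: 1 + 1 + 4 + 3 + 1 + 1 + 0 = 11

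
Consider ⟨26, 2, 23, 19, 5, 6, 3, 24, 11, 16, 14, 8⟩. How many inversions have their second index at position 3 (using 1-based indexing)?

1

The element at index 3 is 23.
Elements before it: 26, 2
Those larger than 23: 26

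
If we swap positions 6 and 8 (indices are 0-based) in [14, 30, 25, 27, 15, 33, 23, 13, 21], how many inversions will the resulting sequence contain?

Positions 6 and 8 hold 23 and 21; after swapping, the array is [14, 30, 25, 27, 15, 33, 21, 13, 23].
For each element, count later entries that are smaller:
14 → 13 → 1
30 → 25, 27, 15, 21, 13, 23 → 6
25 → 15, 21, 13, 23 → 4
27 → 15, 21, 13, 23 → 4
15 → 13 → 1
33 → 21, 13, 23 → 3
21 → 13 → 1
13 → none → 0
23 → none → 0
Sum: 1 + 6 + 4 + 4 + 1 + 3 + 1 + 0 + 0 = 20

20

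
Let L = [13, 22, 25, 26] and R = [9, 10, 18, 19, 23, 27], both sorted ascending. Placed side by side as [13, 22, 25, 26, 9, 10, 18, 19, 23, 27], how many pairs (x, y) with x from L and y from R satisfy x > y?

Cross-inversions: 16

For each element r of the right run, count left-run elements greater than r:
r = 9: 13, 22, 25, 26 → 4
r = 10: 13, 22, 25, 26 → 4
r = 18: 22, 25, 26 → 3
r = 19: 22, 25, 26 → 3
r = 23: 25, 26 → 2
r = 27: none → 0
Cross-inversions: 4 + 4 + 3 + 3 + 2 + 0 = 16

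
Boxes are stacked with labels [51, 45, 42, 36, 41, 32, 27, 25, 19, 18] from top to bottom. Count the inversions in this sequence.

44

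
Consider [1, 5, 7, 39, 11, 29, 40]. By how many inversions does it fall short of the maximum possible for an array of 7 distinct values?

19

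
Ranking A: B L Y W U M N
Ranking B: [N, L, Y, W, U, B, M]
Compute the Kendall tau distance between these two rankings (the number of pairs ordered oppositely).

Assign each item its position (1..7) in the first ordering, then rewrite the second ordering as that position sequence:
positions: B→1, L→2, Y→3, W→4, U→5, M→6, N→7
second ordering as positions: [7, 2, 3, 4, 5, 1, 6]
Discordant pairs = inversions in this position sequence.
7: 2, 3, 4, 5, 1, 6 → 6
2: 1 → 1
3: 1 → 1
4: 1 → 1
5: 1 → 1
1: 0
6: 0
Total: 6 + 1 + 1 + 1 + 1 + 0 + 0 = 10

10 discordant pairs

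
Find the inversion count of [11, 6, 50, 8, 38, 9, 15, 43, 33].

Element-by-element contributions:
11 → 6, 8, 9 → 3
6 → none → 0
50 → 8, 38, 9, 15, 43, 33 → 6
8 → none → 0
38 → 9, 15, 33 → 3
9 → none → 0
15 → none → 0
43 → 33 → 1
33 → none → 0
Sum: 3 + 0 + 6 + 0 + 3 + 0 + 0 + 1 + 0 = 13

13 inversions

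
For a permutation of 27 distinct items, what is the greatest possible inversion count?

A reversed (strictly descending) arrangement makes every pair an inversion, giving C(27, 2) inversions.
C(27, 2) = 27·26/2 = 351

351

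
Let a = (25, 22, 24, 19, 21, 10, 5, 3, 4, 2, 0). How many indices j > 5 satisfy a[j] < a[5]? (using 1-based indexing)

The element at index 5 is 21.
Elements after it: 10, 5, 3, 4, 2, 0
Those smaller than 21: 10, 5, 3, 4, 2, 0

6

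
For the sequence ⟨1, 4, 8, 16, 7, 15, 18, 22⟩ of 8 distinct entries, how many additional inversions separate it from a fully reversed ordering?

25

Maximum inversions for 8 distinct elements is C(8, 2) = 8·7/2 = 28.
Current inversions — for each element, count later smaller elements:
1: 0
4: 0
8: 1
16: 2
7: 0
15: 0
18: 0
22: 0
Current total: 0 + 0 + 1 + 2 + 0 + 0 + 0 + 0 = 3
Shortfall: 28 − 3 = 25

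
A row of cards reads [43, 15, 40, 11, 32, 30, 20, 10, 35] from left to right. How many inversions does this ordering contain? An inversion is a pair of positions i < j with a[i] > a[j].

Element-by-element contributions:
43: 8
15: 2
40: 6
11: 1
32: 3
30: 2
20: 1
10: 0
35: 0
Sum: 8 + 2 + 6 + 1 + 3 + 2 + 1 + 0 + 0 = 23

23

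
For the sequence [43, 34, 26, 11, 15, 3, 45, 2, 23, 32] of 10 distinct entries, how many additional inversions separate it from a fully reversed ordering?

17

Maximum inversions for 10 distinct elements is C(10, 2) = 10·9/2 = 45.
Current inversions — for each element, count later smaller elements:
43: 8
34: 7
26: 5
11: 2
15: 2
3: 1
45: 3
2: 0
23: 0
32: 0
Current total: 8 + 7 + 5 + 2 + 2 + 1 + 3 + 0 + 0 + 0 = 28
Shortfall: 45 − 28 = 17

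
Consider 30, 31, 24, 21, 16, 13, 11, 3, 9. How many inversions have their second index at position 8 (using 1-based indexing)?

The element at index 8 is 3.
Elements before it: 30, 31, 24, 21, 16, 13, 11
Those larger than 3: 30, 31, 24, 21, 16, 13, 11

7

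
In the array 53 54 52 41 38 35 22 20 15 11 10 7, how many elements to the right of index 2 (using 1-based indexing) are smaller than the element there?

10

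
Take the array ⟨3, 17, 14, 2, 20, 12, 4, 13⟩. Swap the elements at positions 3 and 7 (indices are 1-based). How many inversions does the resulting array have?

11 inversions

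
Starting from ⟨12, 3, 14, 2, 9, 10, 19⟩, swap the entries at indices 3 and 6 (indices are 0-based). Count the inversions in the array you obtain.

Inversions: 13

Positions 3 and 6 hold 2 and 19; after swapping, the array is [12, 3, 14, 19, 9, 10, 2].
Sweep left to right; for each value list the smaller values that follow it:
12 → 3, 9, 10, 2 → 4
3 → 2 → 1
14 → 9, 10, 2 → 3
19 → 9, 10, 2 → 3
9 → 2 → 1
10 → 2 → 1
2 → none → 0
Sum: 4 + 1 + 3 + 3 + 1 + 1 + 0 = 13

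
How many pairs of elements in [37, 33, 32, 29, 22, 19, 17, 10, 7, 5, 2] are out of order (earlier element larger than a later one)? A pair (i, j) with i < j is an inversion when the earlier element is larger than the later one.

Element-by-element contributions:
37: 10
33: 9
32: 8
29: 7
22: 6
19: 5
17: 4
10: 3
7: 2
5: 1
2: 0
Sum: 10 + 9 + 8 + 7 + 6 + 5 + 4 + 3 + 2 + 1 + 0 = 55

55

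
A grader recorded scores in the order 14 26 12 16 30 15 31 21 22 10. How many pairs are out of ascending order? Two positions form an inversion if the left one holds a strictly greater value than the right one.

Element-by-element contributions:
14: 2
26: 6
12: 1
16: 2
30: 4
15: 1
31: 3
21: 1
22: 1
10: 0
Sum: 2 + 6 + 1 + 2 + 4 + 1 + 3 + 1 + 1 + 0 = 21

There are 21 inversions.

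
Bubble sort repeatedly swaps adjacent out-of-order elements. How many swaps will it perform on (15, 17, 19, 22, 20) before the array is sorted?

1 adjacent swap

The minimum number of adjacent swaps to sort an array equals its inversion count, since every such swap removes exactly one inversion.
Count inversions — for each element, later elements that are smaller:
15: none → 0
17: none → 0
19: none → 0
22: 20 → 1
20: none → 0
Total inversions: 0 + 0 + 0 + 1 + 0 = 1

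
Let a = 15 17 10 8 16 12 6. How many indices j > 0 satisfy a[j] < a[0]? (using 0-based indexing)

4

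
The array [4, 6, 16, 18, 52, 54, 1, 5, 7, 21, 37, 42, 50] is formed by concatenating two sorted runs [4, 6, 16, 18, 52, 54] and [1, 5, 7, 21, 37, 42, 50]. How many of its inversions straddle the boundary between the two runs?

23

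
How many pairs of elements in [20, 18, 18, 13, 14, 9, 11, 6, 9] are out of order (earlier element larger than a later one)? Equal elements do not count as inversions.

31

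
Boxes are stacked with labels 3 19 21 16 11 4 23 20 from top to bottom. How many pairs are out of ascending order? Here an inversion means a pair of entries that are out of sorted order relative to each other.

Sweep left to right; for each value list the smaller values that follow it:
3 → none → 0
19 → 16, 11, 4 → 3
21 → 16, 11, 4, 20 → 4
16 → 11, 4 → 2
11 → 4 → 1
4 → none → 0
23 → 20 → 1
20 → none → 0
Sum: 0 + 3 + 4 + 2 + 1 + 0 + 1 + 0 = 11

11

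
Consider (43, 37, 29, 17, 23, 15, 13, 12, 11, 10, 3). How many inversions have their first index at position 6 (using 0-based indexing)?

The element at index 6 is 13.
Elements after it: 12, 11, 10, 3
Those smaller than 13: 12, 11, 10, 3

4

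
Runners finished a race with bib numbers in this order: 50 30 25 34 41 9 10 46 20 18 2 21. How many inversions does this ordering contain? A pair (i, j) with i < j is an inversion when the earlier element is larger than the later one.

Element-by-element contributions:
50: 11
30: 7
25: 6
34: 6
41: 6
9: 1
10: 1
46: 4
20: 2
18: 1
2: 0
21: 0
Sum: 11 + 7 + 6 + 6 + 6 + 1 + 1 + 4 + 2 + 1 + 0 + 0 = 45

45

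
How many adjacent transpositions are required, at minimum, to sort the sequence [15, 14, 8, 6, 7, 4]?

14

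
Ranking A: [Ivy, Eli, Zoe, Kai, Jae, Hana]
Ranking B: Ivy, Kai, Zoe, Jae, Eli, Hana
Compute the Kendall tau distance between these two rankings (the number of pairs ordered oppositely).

There are 4 discordant pairs.

Assign each item its position (1..6) in the first ordering, then rewrite the second ordering as that position sequence:
positions: Ivy→1, Eli→2, Zoe→3, Kai→4, Jae→5, Hana→6
second ordering as positions: [1, 4, 3, 5, 2, 6]
Discordant pairs = inversions in this position sequence.
1: 0
4: 3, 2 → 2
3: 2 → 1
5: 2 → 1
2: 0
6: 0
Total: 0 + 2 + 1 + 1 + 0 + 0 = 4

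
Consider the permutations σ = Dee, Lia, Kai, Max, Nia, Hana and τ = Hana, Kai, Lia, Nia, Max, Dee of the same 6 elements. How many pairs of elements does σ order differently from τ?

11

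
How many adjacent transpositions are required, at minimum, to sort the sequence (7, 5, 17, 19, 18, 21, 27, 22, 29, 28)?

4 swaps

Each adjacent swap fixes exactly one inversion, so the minimum swap count equals the number of inversions.
Count inversions — for each element, later elements that are smaller:
7: 5 → 1
5: none → 0
17: none → 0
19: 18 → 1
18: none → 0
21: none → 0
27: 22 → 1
22: none → 0
29: 28 → 1
28: none → 0
Total inversions: 1 + 0 + 0 + 1 + 0 + 0 + 1 + 0 + 1 + 0 = 4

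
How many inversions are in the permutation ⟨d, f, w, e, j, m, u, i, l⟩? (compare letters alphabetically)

Element-by-element contributions:
d → none → 0
f → e → 1
w → e, j, m, u, i, l → 6
e → none → 0
j → i → 1
m → i, l → 2
u → i, l → 2
i → none → 0
l → none → 0
Sum: 0 + 1 + 6 + 0 + 1 + 2 + 2 + 0 + 0 = 12

There are 12 out-of-order pairs.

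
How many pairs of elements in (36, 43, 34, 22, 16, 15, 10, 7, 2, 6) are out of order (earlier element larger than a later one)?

Element-by-element contributions:
36: 8
43: 8
34: 7
22: 6
16: 5
15: 4
10: 3
7: 2
2: 0
6: 0
Sum: 8 + 8 + 7 + 6 + 5 + 4 + 3 + 2 + 0 + 0 = 43

43 out-of-order pairs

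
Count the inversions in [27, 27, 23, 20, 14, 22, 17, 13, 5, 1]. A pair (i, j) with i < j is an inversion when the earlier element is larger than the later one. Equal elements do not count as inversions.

Sweep left to right; for each value list the smaller values that follow it:
27: 8
27: 8
23: 7
20: 5
14: 3
22: 4
17: 3
13: 2
5: 1
1: 0
Sum: 8 + 8 + 7 + 5 + 3 + 4 + 3 + 2 + 1 + 0 = 41

Inversions: 41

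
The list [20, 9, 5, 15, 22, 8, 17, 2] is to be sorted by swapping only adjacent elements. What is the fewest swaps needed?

Each adjacent swap fixes exactly one inversion, so the minimum swap count equals the number of inversions.
Count inversions — for each element, later elements that are smaller:
20: 9, 5, 15, 8, 17, 2 → 6
9: 5, 8, 2 → 3
5: 2 → 1
15: 8, 2 → 2
22: 8, 17, 2 → 3
8: 2 → 1
17: 2 → 1
2: none → 0
Total inversions: 6 + 3 + 1 + 2 + 3 + 1 + 1 + 0 = 17

There are 17 swaps.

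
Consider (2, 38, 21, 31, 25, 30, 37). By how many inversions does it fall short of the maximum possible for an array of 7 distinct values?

14

Maximum inversions for 7 distinct elements is C(7, 2) = 7·6/2 = 21.
Current inversions — for each element, count later smaller elements:
2: 0
38: 5
21: 0
31: 2
25: 0
30: 0
37: 0
Current total: 0 + 5 + 0 + 2 + 0 + 0 + 0 = 7
Shortfall: 21 − 7 = 14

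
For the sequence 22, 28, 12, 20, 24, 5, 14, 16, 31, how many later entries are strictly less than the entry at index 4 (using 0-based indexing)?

3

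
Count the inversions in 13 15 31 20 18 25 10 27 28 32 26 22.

There are 22 inversions.

For each element, count later entries that are smaller:
13: 1
15: 1
31: 8
20: 2
18: 1
25: 2
10: 0
27: 2
28: 2
32: 2
26: 1
22: 0
Sum: 1 + 1 + 8 + 2 + 1 + 2 + 0 + 2 + 2 + 2 + 1 + 0 = 22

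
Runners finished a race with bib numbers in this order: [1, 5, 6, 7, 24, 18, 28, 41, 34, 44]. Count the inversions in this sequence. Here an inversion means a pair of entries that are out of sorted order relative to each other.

Inversions: 2

Count, for each position, how many later elements it exceeds:
1 → none → 0
5 → none → 0
6 → none → 0
7 → none → 0
24 → 18 → 1
18 → none → 0
28 → none → 0
41 → 34 → 1
34 → none → 0
44 → none → 0
Sum: 0 + 0 + 0 + 0 + 1 + 0 + 0 + 1 + 0 + 0 = 2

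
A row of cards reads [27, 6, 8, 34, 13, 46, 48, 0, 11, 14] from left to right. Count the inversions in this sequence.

20

For each element, count later entries that are smaller:
27: 6
6: 1
8: 1
34: 4
13: 2
46: 3
48: 3
0: 0
11: 0
14: 0
Sum: 6 + 1 + 1 + 4 + 2 + 3 + 3 + 0 + 0 + 0 = 20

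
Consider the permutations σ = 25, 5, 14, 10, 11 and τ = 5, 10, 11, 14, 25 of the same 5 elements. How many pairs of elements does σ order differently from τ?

Assign each item its position (1..5) in the first ordering, then rewrite the second ordering as that position sequence:
positions: 25→1, 5→2, 14→3, 10→4, 11→5
second ordering as positions: [2, 4, 5, 3, 1]
Discordant pairs = inversions in this position sequence.
2: 1 → 1
4: 3, 1 → 2
5: 3, 1 → 2
3: 1 → 1
1: 0
Total: 1 + 2 + 2 + 1 + 0 = 6

6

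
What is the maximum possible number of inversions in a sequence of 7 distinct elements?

The maximum occurs when the array is in strictly decreasing order: every one of the C(7, 2) pairs is inverted.
C(7, 2) = 7·6/2 = 21

21 inversions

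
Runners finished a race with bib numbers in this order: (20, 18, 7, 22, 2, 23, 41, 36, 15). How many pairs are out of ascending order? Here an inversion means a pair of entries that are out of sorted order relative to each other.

Sweep left to right; for each value list the smaller values that follow it:
20 → 18, 7, 2, 15 → 4
18 → 7, 2, 15 → 3
7 → 2 → 1
22 → 2, 15 → 2
2 → none → 0
23 → 15 → 1
41 → 36, 15 → 2
36 → 15 → 1
15 → none → 0
Sum: 4 + 3 + 1 + 2 + 0 + 1 + 2 + 1 + 0 = 14

14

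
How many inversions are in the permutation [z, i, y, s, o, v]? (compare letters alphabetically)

Inversion pairs (indices are 0-based):
(0,1): z > i
(0,2): z > y
(0,3): z > s
(0,4): z > o
(0,5): z > v
(2,3): y > s
(2,4): y > o
(2,5): y > v
(3,4): s > o
That's 9 pairs.

9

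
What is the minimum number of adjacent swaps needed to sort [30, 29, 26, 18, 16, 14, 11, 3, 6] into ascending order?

There are 35 adjacent swaps.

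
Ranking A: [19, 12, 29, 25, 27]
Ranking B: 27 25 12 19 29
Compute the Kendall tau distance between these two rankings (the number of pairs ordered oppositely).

Discordant pairs: 8

Assign each item its position (1..5) in the first ordering, then rewrite the second ordering as that position sequence:
positions: 19→1, 12→2, 29→3, 25→4, 27→5
second ordering as positions: [5, 4, 2, 1, 3]
Discordant pairs = inversions in this position sequence.
5: 4, 2, 1, 3 → 4
4: 2, 1, 3 → 3
2: 1 → 1
1: 0
3: 0
Total: 4 + 3 + 1 + 0 + 0 = 8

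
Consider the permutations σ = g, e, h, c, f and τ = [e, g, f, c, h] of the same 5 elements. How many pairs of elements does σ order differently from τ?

Assign each item its position (1..5) in the first ordering, then rewrite the second ordering as that position sequence:
positions: g→1, e→2, h→3, c→4, f→5
second ordering as positions: [2, 1, 5, 4, 3]
Discordant pairs = inversions in this position sequence.
2: 1 → 1
1: 0
5: 4, 3 → 2
4: 3 → 1
3: 0
Total: 1 + 0 + 2 + 1 + 0 = 4

4 discordant pairs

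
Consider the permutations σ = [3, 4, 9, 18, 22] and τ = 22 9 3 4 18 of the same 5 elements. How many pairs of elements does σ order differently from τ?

Assign each item its position (1..5) in the first ordering, then rewrite the second ordering as that position sequence:
positions: 3→1, 4→2, 9→3, 18→4, 22→5
second ordering as positions: [5, 3, 1, 2, 4]
Discordant pairs = inversions in this position sequence.
5: 3, 1, 2, 4 → 4
3: 1, 2 → 2
1: 0
2: 0
4: 0
Total: 4 + 2 + 0 + 0 + 0 = 6

6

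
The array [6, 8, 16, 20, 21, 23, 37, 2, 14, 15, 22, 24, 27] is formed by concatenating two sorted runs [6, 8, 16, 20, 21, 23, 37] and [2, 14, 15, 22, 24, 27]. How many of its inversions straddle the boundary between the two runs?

Take each right-half value and tally the left-half values above it:
r = 2: 6, 8, 16, 20, 21, 23, 37 → 7
r = 14: 16, 20, 21, 23, 37 → 5
r = 15: 16, 20, 21, 23, 37 → 5
r = 22: 23, 37 → 2
r = 24: 37 → 1
r = 27: 37 → 1
Cross-inversions: 7 + 5 + 5 + 2 + 1 + 1 = 21

21 cross-inversions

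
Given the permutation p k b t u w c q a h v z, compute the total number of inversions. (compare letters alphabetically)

Out-of-order pairs: 26

For each element, count later entries that are smaller:
p: 5
k: 4
b: 1
t: 4
u: 4
w: 5
c: 1
q: 2
a: 0
h: 0
v: 0
z: 0
Sum: 5 + 4 + 1 + 4 + 4 + 5 + 1 + 2 + 0 + 0 + 0 + 0 = 26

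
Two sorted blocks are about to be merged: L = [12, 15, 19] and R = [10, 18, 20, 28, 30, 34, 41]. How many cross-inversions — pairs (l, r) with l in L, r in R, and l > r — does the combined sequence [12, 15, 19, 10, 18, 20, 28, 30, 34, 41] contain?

4 cross-inversions

Take each right-half value and tally the left-half values above it:
r = 10: 12, 15, 19 → 3
r = 18: 19 → 1
r = 20: none → 0
r = 28: none → 0
r = 30: none → 0
r = 34: none → 0
r = 41: none → 0
Cross-inversions: 3 + 1 + 0 + 0 + 0 + 0 + 0 = 4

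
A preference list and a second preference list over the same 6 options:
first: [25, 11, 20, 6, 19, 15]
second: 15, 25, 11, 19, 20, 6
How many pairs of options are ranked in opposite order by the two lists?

There are 7 pairs.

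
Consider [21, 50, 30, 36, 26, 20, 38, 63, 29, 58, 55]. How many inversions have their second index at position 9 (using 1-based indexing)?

The element at index 9 is 29.
Elements before it: 21, 50, 30, 36, 26, 20, 38, 63
Those larger than 29: 50, 30, 36, 38, 63

5 such elements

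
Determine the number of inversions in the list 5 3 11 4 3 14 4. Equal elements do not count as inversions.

9 out-of-order pairs

Count, for each position, how many later elements it exceeds:
5: 4
3: 0
11: 3
4: 1
3: 0
14: 1
4: 0
Sum: 4 + 0 + 3 + 1 + 0 + 1 + 0 = 9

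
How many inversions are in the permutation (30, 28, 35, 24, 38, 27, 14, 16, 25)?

For each element, count later entries that are smaller:
30 → 28, 24, 27, 14, 16, 25 → 6
28 → 24, 27, 14, 16, 25 → 5
35 → 24, 27, 14, 16, 25 → 5
24 → 14, 16 → 2
38 → 27, 14, 16, 25 → 4
27 → 14, 16, 25 → 3
14 → none → 0
16 → none → 0
25 → none → 0
Sum: 6 + 5 + 5 + 2 + 4 + 3 + 0 + 0 + 0 = 25

There are 25 inversions.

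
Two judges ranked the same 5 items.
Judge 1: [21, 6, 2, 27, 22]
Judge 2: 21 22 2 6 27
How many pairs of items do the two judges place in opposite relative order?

Assign each item its position (1..5) in the first ordering, then rewrite the second ordering as that position sequence:
positions: 21→1, 6→2, 2→3, 27→4, 22→5
second ordering as positions: [1, 5, 3, 2, 4]
Discordant pairs = inversions in this position sequence.
1: 0
5: 3, 2, 4 → 3
3: 2 → 1
2: 0
4: 0
Total: 0 + 3 + 1 + 0 + 0 = 4

4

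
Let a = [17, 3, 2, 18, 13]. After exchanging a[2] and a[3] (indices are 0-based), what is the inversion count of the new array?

6 inversions

Positions 2 and 3 hold 2 and 18; after swapping, the array is [17, 3, 18, 2, 13].
Sweep left to right; for each value list the smaller values that follow it:
17 → 3, 2, 13 → 3
3 → 2 → 1
18 → 2, 13 → 2
2 → none → 0
13 → none → 0
Sum: 3 + 1 + 2 + 0 + 0 = 6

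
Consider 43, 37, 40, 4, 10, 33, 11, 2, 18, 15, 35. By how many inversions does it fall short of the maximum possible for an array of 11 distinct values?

Maximum inversions for 11 distinct elements is C(11, 2) = 11·10/2 = 55.
Current inversions — for each element, count later smaller elements:
43: 10
37: 8
40: 8
4: 1
10: 1
33: 4
11: 1
2: 0
18: 1
15: 0
35: 0
Current total: 10 + 8 + 8 + 1 + 1 + 4 + 1 + 0 + 1 + 0 + 0 = 34
Shortfall: 55 − 34 = 21

21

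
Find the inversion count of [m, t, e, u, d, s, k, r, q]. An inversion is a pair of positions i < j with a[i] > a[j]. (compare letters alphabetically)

19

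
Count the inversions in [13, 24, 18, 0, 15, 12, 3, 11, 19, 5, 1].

Sweep left to right; for each value list the smaller values that follow it:
13: 6
24: 9
18: 7
0: 0
15: 5
12: 4
3: 1
11: 2
19: 2
5: 1
1: 0
Sum: 6 + 9 + 7 + 0 + 5 + 4 + 1 + 2 + 2 + 1 + 0 = 37

37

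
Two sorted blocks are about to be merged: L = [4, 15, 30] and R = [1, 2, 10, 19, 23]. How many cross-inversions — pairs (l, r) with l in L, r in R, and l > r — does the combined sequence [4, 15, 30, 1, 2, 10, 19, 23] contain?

10

For each element r of the right run, count left-run elements greater than r:
r = 1: 4, 15, 30 → 3
r = 2: 4, 15, 30 → 3
r = 10: 15, 30 → 2
r = 19: 30 → 1
r = 23: 30 → 1
Cross-inversions: 3 + 3 + 2 + 1 + 1 = 10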